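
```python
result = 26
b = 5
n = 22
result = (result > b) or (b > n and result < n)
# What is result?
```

Trace:
`result = 26` → result = 26
`b = 5` → b = 5
`n = 22` → n = 22
`result = (result > b) or (b > n and result < n)` → result = True
So result = True

Answer: True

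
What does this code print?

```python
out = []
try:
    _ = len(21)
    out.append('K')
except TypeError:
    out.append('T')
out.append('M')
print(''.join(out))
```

Execution trace: 'T' (except TypeError) → 'M' (after the try/except). Output: TM

Answer: TM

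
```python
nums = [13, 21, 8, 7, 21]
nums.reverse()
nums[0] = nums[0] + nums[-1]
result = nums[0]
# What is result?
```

Trace:
`nums = [13, 21, 8, 7, 21]` → nums = [13, 21, 8, 7, 21]
`nums.reverse()` → nums = [21, 7, 8, 21, 13]
`nums[0] = nums[0] + nums[-1]` → nums = [34, 7, 8, 21, 13]
`result = nums[0]` → result = 34
So result = 34

Answer: 34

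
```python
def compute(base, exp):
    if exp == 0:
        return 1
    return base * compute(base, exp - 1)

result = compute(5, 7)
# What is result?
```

compute(5, 7) = 5 * 5 * 5 * 5 * 5 * 5 * 5 = 78125

Answer: 78125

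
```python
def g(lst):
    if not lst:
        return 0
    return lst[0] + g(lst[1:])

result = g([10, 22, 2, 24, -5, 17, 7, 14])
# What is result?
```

10 + 22 + 2 + 24 + (-5) + 17 + 7 + 14 + 0 = 91

Answer: 91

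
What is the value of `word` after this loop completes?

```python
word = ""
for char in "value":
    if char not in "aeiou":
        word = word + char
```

Remove vowels from 'value'
`word` takes the values: "" → "v" → "vl"

Answer: "vl"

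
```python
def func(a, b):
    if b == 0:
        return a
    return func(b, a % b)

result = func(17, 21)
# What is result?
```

func(17, 21) -> func(21, 17) -> func(17, 4) -> func(4, 1) -> func(1, 0) -> 1

Answer: 1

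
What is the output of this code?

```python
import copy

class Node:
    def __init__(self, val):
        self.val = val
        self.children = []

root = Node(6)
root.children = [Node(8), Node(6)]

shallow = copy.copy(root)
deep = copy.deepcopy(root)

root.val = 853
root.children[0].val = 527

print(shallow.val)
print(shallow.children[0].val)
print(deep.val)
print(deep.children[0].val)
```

Key concept: deep copy with custom objects.
Step by step:
`root = Node(6)` → root = Node(val=6, children=[])
`root.children = [Node(8), Node(6)]` → root = Node(val=6, children=[Node(val=8, children=[]), Node(val=6, children=[])])
`shallow = copy.copy(root)` → shallow = Node(val=6, children=[Node(val=8, children=[]), Node(val=6, children=[])])
`deep = copy.deepcopy(root)` → deep = Node(val=6, children=[Node(val=8, children=[]), Node(val=6, children=[])])
`root.val = 853` → root = Node(val=853, children=[Node(val=8, children=[]), Node(val=6, children=[])])
`root.children[0].val = 527` → root = Node(val=853, children=[Node(val=527, children=[]), Node(val=6, children=[])]); shallow = Node(val=6, children=[Node(val=527, children=[]), Node(val=6, children=[])])
`print(shallow.val)` → prints 6
`print(shallow.children[0].val)` → prints 527
`print(deep.val)` → prints 6
`print(deep.children[0].val)` → prints 8

Answer:
6
527
6
8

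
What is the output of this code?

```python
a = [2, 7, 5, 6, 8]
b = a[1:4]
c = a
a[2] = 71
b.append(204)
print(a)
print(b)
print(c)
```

Key concept: slice vs alias.
Step by step:
`a = [2, 7, 5, 6, 8]` → a = [2, 7, 5, 6, 8]
`b = a[1:4]` → b = [7, 5, 6]
`c = a` → c = [2, 7, 5, 6, 8] (same object as a)
`a[2] = 71` → a = [2, 7, 71, 6, 8] (same object as c); c = [2, 7, 71, 6, 8] (same object as a)
`b.append(204)` → b = [7, 5, 6, 204]
`print(a)` → prints [2, 7, 71, 6, 8]
`print(b)` → prints [7, 5, 6, 204]
`print(c)` → prints [2, 7, 71, 6, 8]

Answer:
[2, 7, 71, 6, 8]
[7, 5, 6, 204]
[2, 7, 71, 6, 8]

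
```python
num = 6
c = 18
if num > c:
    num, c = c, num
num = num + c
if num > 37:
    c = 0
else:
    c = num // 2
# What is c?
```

Trace:
`num = 6` → num = 6
`c = 18` → c = 18
`if num > c: ...` → num > c is False → no variable changes
`num = num + c` → num = 24
`if num > 37: ...` → num > 37 is False, take else branch → c = 12
So c = 12

Answer: 12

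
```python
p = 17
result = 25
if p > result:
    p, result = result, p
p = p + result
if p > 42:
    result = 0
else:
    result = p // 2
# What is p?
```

Trace:
`p = 17` → p = 17
`result = 25` → result = 25
`if p > result: ...` → p > result is False → no variable changes
`p = p + result` → p = 42
`if p > 42: ...` → p > 42 is False, take else branch → result = 21
So p = 42

Answer: 42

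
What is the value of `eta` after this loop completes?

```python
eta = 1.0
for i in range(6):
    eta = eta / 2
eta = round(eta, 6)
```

Halving LR 6 times: 1 / 2^6
`eta` takes the values: 1.0 → 0.5 → 0.25 → 0.125 → 0.0625 → 0.03125 → 0.015625

Answer: 0.015625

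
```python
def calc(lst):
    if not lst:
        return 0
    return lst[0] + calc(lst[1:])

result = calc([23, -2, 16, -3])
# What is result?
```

23 + (-2) + 16 + (-3) + 0 = 34

Answer: 34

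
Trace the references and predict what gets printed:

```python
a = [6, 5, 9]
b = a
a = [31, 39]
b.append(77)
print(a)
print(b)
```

Key concept: rebinding vs mutation: a is rebound to a new list, b still points at the original.
Step by step:
`a = [6, 5, 9]` → a = [6, 5, 9]
`b = a` → b = [6, 5, 9] (same object as a)
`a = [31, 39]` → a = [31, 39]
`b.append(77)` → b = [6, 5, 9, 77]
`print(a)` → prints [31, 39]
`print(b)` → prints [6, 5, 9, 77]

Answer:
[31, 39]
[6, 5, 9, 77]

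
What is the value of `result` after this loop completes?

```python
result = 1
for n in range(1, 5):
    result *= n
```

4! = 24
`result` takes the values: 1 → 2 → 6 → 24

Answer: 24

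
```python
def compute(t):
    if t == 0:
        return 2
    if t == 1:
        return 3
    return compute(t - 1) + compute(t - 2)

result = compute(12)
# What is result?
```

Build up from base cases: compute(0)=2, compute(1)=3, compute(2)=5, compute(3)=8, compute(4)=13, compute(5)=21, compute(6)=34, ..., compute(12)=610

Answer: 610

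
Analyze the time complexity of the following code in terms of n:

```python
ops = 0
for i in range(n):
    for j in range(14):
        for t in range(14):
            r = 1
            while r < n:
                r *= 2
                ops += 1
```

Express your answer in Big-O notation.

Each loop level contributes: n × 1 × 1 × log n. Multiplying the contributions gives O(n log n).

Answer: O(n log n)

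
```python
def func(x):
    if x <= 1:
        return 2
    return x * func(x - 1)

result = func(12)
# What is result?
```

func(12) = 12 * 11 * 10 * 9 * 8 * 7 * 6 * 5 * 4 * 3 * 2 * 2 = 958003200

Answer: 958003200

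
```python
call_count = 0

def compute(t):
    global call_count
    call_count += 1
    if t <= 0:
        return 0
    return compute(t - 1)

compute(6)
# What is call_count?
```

Linear recursion stepping by 1: 7 calls from t=6 down to ≤0.

Answer: 7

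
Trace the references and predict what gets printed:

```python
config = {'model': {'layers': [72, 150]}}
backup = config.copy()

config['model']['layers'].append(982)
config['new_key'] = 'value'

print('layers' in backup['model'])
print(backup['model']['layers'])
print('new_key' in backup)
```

Key concept: shallow copy gotcha with nested dict.
Step by step:
`config = {'model': {'layers': [72, 150]}}` → config = {'model': {'layers': [72, 150]}}
`backup = config.copy()` → backup = {'model': {'layers': [72, 150]}}
`config['model']['layers'].append(982)` → config = {'model': {'layers': [72, 150, 982]}}; backup = {'model': {'layers': [72, 150, 982]}}
`config['new_key'] = 'value'` → config = {'model': {'layers': [72, 150, 982]}, 'new_key': 'value'}
`print('layers' in backup['model'])` → prints True
`print(backup['model']['layers'])` → prints [72, 150, 982]
`print('new_key' in backup)` → prints False

Answer:
True
[72, 150, 982]
False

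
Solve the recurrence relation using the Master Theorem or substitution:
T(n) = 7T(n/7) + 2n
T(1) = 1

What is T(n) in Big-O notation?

By Master Theorem: a=7, b=7, f(n)=2n. Since log_7(7) = 1 and f(n) = Θ(n^1), Case 2 applies. T(n) = O(n log n).

Answer: O(n log n)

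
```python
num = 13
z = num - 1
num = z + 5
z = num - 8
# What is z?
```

Trace:
`num = 13` → num = 13
`z = num - 1` → z = 12
`num = z + 5` → num = 17
`z = num - 8` → z = 9
So z = 9

Answer: 9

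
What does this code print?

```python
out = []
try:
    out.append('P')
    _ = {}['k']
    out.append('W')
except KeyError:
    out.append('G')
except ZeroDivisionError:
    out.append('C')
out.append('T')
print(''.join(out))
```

Execution trace: 'P' (try body) → 'G' (except KeyError) → 'T' (after the try/except). Output: PGT

Answer: PGT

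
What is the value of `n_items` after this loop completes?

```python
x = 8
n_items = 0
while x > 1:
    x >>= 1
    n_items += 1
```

Count right shifts until 1
`n_items` takes the values: 0 → 1 → 2 → 3

Answer: 3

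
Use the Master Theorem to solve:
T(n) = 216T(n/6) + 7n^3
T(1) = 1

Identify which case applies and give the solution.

a=216, b=6, f(n)=7n^3. log_6(216) = 3. Since c=3 = 3, Case 2 applies: T(n) = Θ(n^log_b(a) · log n) = O(n^3 log n).

Answer: O(n^3 log n) - Case 2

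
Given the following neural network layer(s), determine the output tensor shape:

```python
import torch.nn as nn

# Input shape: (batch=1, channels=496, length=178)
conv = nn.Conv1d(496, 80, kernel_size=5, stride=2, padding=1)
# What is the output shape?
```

Input: (1, 496, 178) -> Output: (1, 80, 88)

Answer: (1, 80, 88)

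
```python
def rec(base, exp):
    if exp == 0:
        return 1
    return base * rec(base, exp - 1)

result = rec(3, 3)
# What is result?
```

rec(3, 3) = 3 * 3 * 3 = 27

Answer: 27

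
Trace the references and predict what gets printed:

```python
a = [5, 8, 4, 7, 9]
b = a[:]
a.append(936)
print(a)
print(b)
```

Key concept: slice [:] creates copy.
Step by step:
`a = [5, 8, 4, 7, 9]` → a = [5, 8, 4, 7, 9]
`b = a[:]` → b = [5, 8, 4, 7, 9]
`a.append(936)` → a = [5, 8, 4, 7, 9, 936]
`print(a)` → prints [5, 8, 4, 7, 9, 936]
`print(b)` → prints [5, 8, 4, 7, 9]

Answer:
[5, 8, 4, 7, 9, 936]
[5, 8, 4, 7, 9]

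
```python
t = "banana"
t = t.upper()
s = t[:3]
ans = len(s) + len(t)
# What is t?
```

Trace:
`t = "banana"` → t = 'banana'
`t = t.upper()` → t = 'BANANA'
`s = t[:3]` → s = 'BAN'
`ans = len(s) + len(t)` → ans = 9
So t = 'BANANA'

Answer: 'BANANA'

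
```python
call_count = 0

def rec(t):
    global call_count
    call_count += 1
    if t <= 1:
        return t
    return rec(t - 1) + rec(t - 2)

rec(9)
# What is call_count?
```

Calls(t) = 1 + Calls(t-1) + Calls(t-2); Calls(0)=Calls(1)=1. For t=9 this gives 109.

Answer: 109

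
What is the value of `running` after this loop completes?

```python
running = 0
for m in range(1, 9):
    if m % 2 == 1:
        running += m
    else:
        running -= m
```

Add odd, subtract even
`running` takes the values: 0 → 1 → -1 → 2 → -2 → 3 → -3 → 4 → -4

Answer: -4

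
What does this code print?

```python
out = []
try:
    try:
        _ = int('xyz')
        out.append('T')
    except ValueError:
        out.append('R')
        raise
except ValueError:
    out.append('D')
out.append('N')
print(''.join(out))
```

Execution trace: 'R' (inner except ValueError) → 'D' (outer except ValueError) → 'N' (after the try/except). Output: RDN

Answer: RDN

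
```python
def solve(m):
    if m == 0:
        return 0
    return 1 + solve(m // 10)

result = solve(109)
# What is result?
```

Count of digits of 109: 3

Answer: 3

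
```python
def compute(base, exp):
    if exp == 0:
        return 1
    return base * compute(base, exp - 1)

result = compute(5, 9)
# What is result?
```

compute(5, 9) = 5 * 5 * 5 * 5 * 5 * 5 * 5 * 5 * 5 = 1953125

Answer: 1953125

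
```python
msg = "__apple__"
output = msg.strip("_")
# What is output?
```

Trace:
`msg = "__apple__"` → msg = '__apple__'
`output = msg.strip("_")` → output = 'apple'
So output = 'apple'

Answer: 'apple'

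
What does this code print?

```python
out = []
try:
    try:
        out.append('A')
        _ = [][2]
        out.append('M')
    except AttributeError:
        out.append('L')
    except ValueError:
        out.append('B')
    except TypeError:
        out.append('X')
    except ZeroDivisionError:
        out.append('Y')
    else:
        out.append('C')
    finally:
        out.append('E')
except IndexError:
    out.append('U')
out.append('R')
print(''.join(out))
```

Execution trace: 'A' (try body) → 'E' (finally) → 'U' (outer except IndexError) → 'R' (after the try/except). Output: AEUR

Answer: AEUR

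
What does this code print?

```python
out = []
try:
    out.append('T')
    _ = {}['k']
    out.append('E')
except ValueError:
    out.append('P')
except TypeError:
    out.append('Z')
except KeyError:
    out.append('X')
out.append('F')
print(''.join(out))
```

Execution trace: 'T' (try body) → 'X' (except KeyError) → 'F' (after the try/except). Output: TXF

Answer: TXF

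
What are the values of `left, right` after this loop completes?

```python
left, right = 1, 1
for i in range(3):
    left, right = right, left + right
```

Fibonacci: after 3 iterations
`left, right` takes the values: (1, 1) → (1, 2) → (2, 3) → (3, 5)

Answer: 3, 5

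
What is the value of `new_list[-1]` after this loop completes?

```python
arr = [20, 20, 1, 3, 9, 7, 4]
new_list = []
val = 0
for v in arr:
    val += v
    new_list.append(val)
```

Cumulative sum ends at 64
`new_list` takes the values: [] → [20] → [20, 40] → [20, 40, 41] → [20, 40, 41, 44] → [20, 40, 41, 44, 53] → [20, 40, 41, 44, 53, 60] → [20, 40, 41, 44, 53, 60, 64]
So `new_list[-1]` = 64

Answer: 64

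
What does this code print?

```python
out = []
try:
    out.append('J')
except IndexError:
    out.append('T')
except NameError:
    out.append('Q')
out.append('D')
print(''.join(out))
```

Execution trace: 'J' (try body, no exception) → 'D' (after the try/except). Output: JD

Answer: JD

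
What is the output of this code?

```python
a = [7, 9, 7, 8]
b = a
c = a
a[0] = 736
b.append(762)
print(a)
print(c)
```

Key concept: multiple aliases.
Step by step:
`a = [7, 9, 7, 8]` → a = [7, 9, 7, 8]
`b = a` → b = [7, 9, 7, 8] (same object as a)
`c = a` → c = [7, 9, 7, 8] (same object as a, b)
`a[0] = 736` → a = [736, 9, 7, 8] (same object as b, c); b = [736, 9, 7, 8] (same object as a, c); c = [736, 9, 7, 8] (same object as a, b)
`b.append(762)` → a = [736, 9, 7, 8, 762] (same object as b, c); b = [736, 9, 7, 8, 762] (same object as a, c); c = [736, 9, 7, 8, 762] (same object as a, b)
`print(a)` → prints [736, 9, 7, 8, 762]
`print(c)` → prints [736, 9, 7, 8, 762]

Answer:
[736, 9, 7, 8, 762]
[736, 9, 7, 8, 762]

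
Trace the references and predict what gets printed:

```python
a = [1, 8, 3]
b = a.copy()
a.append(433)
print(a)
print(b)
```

Key concept: list.copy() creates independent copy.
Step by step:
`a = [1, 8, 3]` → a = [1, 8, 3]
`b = a.copy()` → b = [1, 8, 3]
`a.append(433)` → a = [1, 8, 3, 433]
`print(a)` → prints [1, 8, 3, 433]
`print(b)` → prints [1, 8, 3]

Answer:
[1, 8, 3, 433]
[1, 8, 3]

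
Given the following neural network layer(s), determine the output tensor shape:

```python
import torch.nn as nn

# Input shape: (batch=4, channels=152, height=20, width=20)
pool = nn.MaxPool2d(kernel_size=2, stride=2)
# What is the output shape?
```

Input: (4, 152, 20, 20) -> Output: (4, 152, 10, 10)

Answer: (4, 152, 10, 10)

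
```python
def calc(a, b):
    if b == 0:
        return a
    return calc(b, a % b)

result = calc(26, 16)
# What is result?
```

calc(26, 16) -> calc(16, 10) -> calc(10, 6) -> calc(6, 4) -> calc(4, 2) -> calc(2, 0) -> 2

Answer: 2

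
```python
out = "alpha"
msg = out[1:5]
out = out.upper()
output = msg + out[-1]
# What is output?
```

Trace:
`out = "alpha"` → out = 'alpha'
`msg = out[1:5]` → msg = 'lpha'
`out = out.upper()` → out = 'ALPHA'
`output = msg + out[-1]` → output = 'lphaA'
So output = 'lphaA'

Answer: 'lphaA'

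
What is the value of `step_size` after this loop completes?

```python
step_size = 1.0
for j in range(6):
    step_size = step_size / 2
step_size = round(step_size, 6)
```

Halving LR 6 times: 1 / 2^6
`step_size` takes the values: 1.0 → 0.5 → 0.25 → 0.125 → 0.0625 → 0.03125 → 0.015625

Answer: 0.015625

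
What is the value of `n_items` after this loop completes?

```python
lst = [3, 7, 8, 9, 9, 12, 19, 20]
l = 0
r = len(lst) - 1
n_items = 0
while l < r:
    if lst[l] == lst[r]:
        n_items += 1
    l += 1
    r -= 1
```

Count matching pairs from ends
`n_items` takes the values: 0 → 1

Answer: 1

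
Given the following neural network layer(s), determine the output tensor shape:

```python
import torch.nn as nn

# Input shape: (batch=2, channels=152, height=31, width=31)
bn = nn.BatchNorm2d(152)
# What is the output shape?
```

Input: (2, 152, 31, 31) -> Output: (2, 152, 31, 31)

Answer: (2, 152, 31, 31)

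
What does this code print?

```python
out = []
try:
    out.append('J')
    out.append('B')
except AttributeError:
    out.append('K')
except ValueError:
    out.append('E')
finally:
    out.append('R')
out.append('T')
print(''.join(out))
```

Execution trace: 'J' (try body) → 'B' (try body, no exception) → 'R' (finally) → 'T' (after the try/except). Output: JBRT

Answer: JBRT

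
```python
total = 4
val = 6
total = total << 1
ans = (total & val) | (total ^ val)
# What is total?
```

Trace:
`total = 4` → total = 4
`val = 6` → val = 6
`total = total << 1` → total = 8
`ans = (total & val) | (total ^ val)` → ans = 14
So total = 8

Answer: 8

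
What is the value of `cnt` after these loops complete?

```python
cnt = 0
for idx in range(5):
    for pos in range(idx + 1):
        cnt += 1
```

Triangle: 1 + 2 + ... + 5
`cnt` takes the values: 0 → 1 → 2 → 3 → 4 → 5 → 6 → 7 → 8 → 9 → 10 → 11 → 12 → 13 → 14 → 15

Answer: 15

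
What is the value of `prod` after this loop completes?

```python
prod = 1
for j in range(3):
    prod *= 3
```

3^3 = 27
`prod` takes the values: 1 → 3 → 9 → 27

Answer: 27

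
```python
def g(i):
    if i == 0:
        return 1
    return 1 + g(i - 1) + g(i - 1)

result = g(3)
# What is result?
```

g(i) = 1 + 2·g(i-1), g(0)=1. Closed form: (1+1)·2^3 - 1 = 15.

Answer: 15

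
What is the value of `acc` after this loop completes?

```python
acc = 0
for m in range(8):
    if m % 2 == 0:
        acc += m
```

Sum of even numbers 0 to 7
`acc` takes the values: 0 → 2 → 6 → 12

Answer: 12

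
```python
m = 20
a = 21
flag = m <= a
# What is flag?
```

Trace:
`m = 20` → m = 20
`a = 21` → a = 21
`flag = m <= a` → flag = True
So flag = True

Answer: True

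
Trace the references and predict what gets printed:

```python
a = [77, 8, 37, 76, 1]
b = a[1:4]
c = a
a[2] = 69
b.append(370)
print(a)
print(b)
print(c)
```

Key concept: slice vs alias.
Step by step:
`a = [77, 8, 37, 76, 1]` → a = [77, 8, 37, 76, 1]
`b = a[1:4]` → b = [8, 37, 76]
`c = a` → c = [77, 8, 37, 76, 1] (same object as a)
`a[2] = 69` → a = [77, 8, 69, 76, 1] (same object as c); c = [77, 8, 69, 76, 1] (same object as a)
`b.append(370)` → b = [8, 37, 76, 370]
`print(a)` → prints [77, 8, 69, 76, 1]
`print(b)` → prints [8, 37, 76, 370]
`print(c)` → prints [77, 8, 69, 76, 1]

Answer:
[77, 8, 69, 76, 1]
[8, 37, 76, 370]
[77, 8, 69, 76, 1]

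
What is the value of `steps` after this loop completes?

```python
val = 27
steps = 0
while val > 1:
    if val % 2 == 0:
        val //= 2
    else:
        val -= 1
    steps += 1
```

Steps to reduce 27 to 1
`steps` takes the values: 0 → 1 → 2 → 3 → 4 → 5 → 6 → 7

Answer: 7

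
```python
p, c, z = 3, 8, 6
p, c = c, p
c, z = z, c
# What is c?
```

Trace:
`p, c, z = 3, 8, 6` → p = 3; c = 8; z = 6
`p, c = c, p` → p = 8; c = 3
`c, z = z, c` → c = 6; z = 3
So c = 6

Answer: 6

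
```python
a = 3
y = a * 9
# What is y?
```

Trace:
`a = 3` → a = 3
`y = a * 9` → y = 27
So y = 27

Answer: 27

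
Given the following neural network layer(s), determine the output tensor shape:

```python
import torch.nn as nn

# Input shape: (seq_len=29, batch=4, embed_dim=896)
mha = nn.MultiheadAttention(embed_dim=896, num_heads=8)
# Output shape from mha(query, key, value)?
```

Input: (29, 4, 896) -> Output: (29, 4, 896)

Answer: (29, 4, 896)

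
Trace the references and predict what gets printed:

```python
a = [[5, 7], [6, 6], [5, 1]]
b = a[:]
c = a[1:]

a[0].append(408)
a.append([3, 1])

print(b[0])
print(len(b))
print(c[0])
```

Key concept: slice with nested mutation.
Step by step:
`a = [[5, 7], [6, 6], [5, 1]]` → a = [[5, 7], [6, 6], [5, 1]]
`b = a[:]` → b = [[5, 7], [6, 6], [5, 1]]
`c = a[1:]` → c = [[6, 6], [5, 1]]
`a[0].append(408)` → a = [[5, 7, 408], [6, 6], [5, 1]]; b = [[5, 7, 408], [6, 6], [5, 1]]
`a.append([3, 1])` → a = [[5, 7, 408], [6, 6], [5, 1], [3, 1]]
`print(b[0])` → prints [5, 7, 408]
`print(len(b))` → prints 3
`print(c[0])` → prints [6, 6]

Answer:
[5, 7, 408]
3
[6, 6]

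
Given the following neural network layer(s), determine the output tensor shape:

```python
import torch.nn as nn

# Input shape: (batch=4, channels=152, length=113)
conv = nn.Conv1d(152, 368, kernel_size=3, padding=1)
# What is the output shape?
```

Input: (4, 152, 113) -> Output: (4, 368, 113)

Answer: (4, 368, 113)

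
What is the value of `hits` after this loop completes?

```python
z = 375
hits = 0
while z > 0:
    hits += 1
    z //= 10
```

Count digits by repeated division by 10
`hits` takes the values: 0 → 1 → 2 → 3

Answer: 3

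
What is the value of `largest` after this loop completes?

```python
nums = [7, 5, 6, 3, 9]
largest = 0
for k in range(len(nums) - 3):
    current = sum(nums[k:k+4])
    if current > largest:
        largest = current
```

Max sum of 4-element window in [7, 5, 6, 3, 9]
`largest` takes the values: 0 → 21 → 23

Answer: 23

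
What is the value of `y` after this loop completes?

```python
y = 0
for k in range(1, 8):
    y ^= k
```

XOR of 1 to 7
`y` takes the values: 0 → 1 → 3 → 0 → 4 → 1 → 7 → 0

Answer: 0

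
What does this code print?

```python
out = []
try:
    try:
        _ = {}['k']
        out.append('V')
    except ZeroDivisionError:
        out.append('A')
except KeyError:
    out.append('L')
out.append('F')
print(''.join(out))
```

Execution trace: 'L' (outer except KeyError) → 'F' (after the try/except). Output: LF

Answer: LF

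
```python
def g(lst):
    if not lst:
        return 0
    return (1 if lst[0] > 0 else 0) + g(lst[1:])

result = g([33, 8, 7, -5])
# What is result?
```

Count of positive elements in [33, 8, 7, -5] = 3

Answer: 3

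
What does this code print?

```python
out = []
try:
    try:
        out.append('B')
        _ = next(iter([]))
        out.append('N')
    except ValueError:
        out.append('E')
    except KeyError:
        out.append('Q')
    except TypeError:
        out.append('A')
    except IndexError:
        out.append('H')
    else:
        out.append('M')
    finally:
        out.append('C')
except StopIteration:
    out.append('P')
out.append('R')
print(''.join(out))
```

Execution trace: 'B' (try body) → 'C' (finally) → 'P' (outer except StopIteration) → 'R' (after the try/except). Output: BCPR

Answer: BCPR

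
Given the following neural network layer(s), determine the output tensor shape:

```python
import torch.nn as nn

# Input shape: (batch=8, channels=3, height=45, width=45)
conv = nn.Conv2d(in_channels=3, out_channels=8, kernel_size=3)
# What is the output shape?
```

Input: (8, 3, 45, 45) -> Output: (8, 8, 43, 43)

Answer: (8, 8, 43, 43)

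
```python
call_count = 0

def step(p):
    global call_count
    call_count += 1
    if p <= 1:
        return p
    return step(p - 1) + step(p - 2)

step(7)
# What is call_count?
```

Calls(p) = 1 + Calls(p-1) + Calls(p-2); Calls(0)=Calls(1)=1. For p=7 this gives 41.

Answer: 41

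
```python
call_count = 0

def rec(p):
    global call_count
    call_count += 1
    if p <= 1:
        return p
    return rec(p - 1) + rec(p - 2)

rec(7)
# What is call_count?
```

Calls(p) = 1 + Calls(p-1) + Calls(p-2); Calls(0)=Calls(1)=1. For p=7 this gives 41.

Answer: 41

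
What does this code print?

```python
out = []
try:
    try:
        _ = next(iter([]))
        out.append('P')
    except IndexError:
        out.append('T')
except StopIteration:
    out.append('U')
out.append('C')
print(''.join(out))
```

Execution trace: 'U' (outer except StopIteration) → 'C' (after the try/except). Output: UC

Answer: UC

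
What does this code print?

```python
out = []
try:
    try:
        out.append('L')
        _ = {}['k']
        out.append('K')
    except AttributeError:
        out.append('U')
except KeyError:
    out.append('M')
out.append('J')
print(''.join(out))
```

Execution trace: 'L' (try body) → 'M' (outer except KeyError) → 'J' (after the try/except). Output: LMJ

Answer: LMJ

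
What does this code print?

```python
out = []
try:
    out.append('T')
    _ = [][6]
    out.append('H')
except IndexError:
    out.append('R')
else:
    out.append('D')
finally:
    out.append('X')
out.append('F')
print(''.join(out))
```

Execution trace: 'T' (try body) → 'R' (except IndexError) → 'X' (finally) → 'F' (after the try/except). Output: TRXF

Answer: TRXF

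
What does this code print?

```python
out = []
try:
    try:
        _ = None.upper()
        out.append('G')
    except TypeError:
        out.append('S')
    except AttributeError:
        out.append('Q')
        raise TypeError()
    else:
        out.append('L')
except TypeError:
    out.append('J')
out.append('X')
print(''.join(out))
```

Execution trace: 'Q' (inner except AttributeError) → 'J' (outer except TypeError) → 'X' (after the try/except). Output: QJX

Answer: QJX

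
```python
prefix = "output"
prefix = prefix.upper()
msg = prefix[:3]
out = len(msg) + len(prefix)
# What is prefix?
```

Trace:
`prefix = "output"` → prefix = 'output'
`prefix = prefix.upper()` → prefix = 'OUTPUT'
`msg = prefix[:3]` → msg = 'OUT'
`out = len(msg) + len(prefix)` → out = 9
So prefix = 'OUTPUT'

Answer: 'OUTPUT'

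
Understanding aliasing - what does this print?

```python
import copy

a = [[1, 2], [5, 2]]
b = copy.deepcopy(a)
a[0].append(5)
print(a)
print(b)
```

Key concept: deep copy is fully independent.
Step by step:
`a = [[1, 2], [5, 2]]` → a = [[1, 2], [5, 2]]
`b = copy.deepcopy(a)` → b = [[1, 2], [5, 2]]
`a[0].append(5)` → a = [[1, 2, 5], [5, 2]]
`print(a)` → prints [[1, 2, 5], [5, 2]]
`print(b)` → prints [[1, 2], [5, 2]]

Answer:
[[1, 2, 5], [5, 2]]
[[1, 2], [5, 2]]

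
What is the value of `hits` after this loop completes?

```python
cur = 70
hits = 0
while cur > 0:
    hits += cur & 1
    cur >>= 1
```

Count set bits in 70 (binary: 0b1000110)
`hits` takes the values: 0 → 1 → 2 → 3

Answer: 3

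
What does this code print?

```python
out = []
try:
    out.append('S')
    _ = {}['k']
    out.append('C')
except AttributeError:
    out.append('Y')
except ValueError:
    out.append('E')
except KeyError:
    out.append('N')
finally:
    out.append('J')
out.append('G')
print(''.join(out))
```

Execution trace: 'S' (try body) → 'N' (except KeyError) → 'J' (finally) → 'G' (after the try/except). Output: SNJG

Answer: SNJG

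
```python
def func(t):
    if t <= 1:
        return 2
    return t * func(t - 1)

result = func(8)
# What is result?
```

func(8) = 8 * 7 * 6 * 5 * 4 * 3 * 2 * 2 = 80640

Answer: 80640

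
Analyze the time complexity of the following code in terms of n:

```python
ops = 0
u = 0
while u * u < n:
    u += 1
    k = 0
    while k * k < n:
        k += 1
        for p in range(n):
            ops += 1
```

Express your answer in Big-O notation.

Each loop level contributes: √n × √n × n. Multiplying the contributions gives O(n^2).

Answer: O(n^2)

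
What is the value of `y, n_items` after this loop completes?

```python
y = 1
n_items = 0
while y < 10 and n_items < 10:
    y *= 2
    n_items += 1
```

Double until >= 10 or 10 iterations
`y, n_items` takes the values: (1, 0) → (2, 0) → (2, 1) → (4, 1) → (4, 2) → (8, 2) → (8, 3) → (16, 3) → (16, 4)

Answer: 16, 4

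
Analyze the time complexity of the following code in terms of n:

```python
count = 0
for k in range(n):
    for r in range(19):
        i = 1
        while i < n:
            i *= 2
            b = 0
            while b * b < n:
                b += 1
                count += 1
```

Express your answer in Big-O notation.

Each loop level contributes: n × 1 × log n × √n. Multiplying the contributions gives O(n√n log n).

Answer: O(n√n log n)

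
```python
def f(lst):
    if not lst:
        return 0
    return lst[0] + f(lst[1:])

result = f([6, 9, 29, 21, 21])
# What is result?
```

6 + 9 + 29 + 21 + 21 + 0 = 86

Answer: 86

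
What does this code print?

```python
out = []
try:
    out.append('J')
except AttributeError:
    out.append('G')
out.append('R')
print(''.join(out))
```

Execution trace: 'J' (try body, no exception) → 'R' (after the try/except). Output: JR

Answer: JR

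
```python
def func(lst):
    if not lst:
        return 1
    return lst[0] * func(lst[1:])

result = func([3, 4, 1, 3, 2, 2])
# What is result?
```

Product over [3, 4, 1, 3, 2, 2] = 3 * 4 * 1 * 3 * 2 * 2 = 144

Answer: 144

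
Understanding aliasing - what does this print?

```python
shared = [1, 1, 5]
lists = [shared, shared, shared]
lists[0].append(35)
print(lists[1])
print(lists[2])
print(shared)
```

Key concept: list of same reference.
Step by step:
`shared = [1, 1, 5]` → shared = [1, 1, 5]
`lists = [shared, shared, shared]` → lists = [[1, 1, 5], [1, 1, 5], [1, 1, 5]]
`lists[0].append(35)` → shared = [1, 1, 5, 35]; lists = [[1, 1, 5, 35], [1, 1, 5, 35], [1, 1, 5, 35]]
`print(lists[1])` → prints [1, 1, 5, 35]
`print(lists[2])` → prints [1, 1, 5, 35]
`print(shared)` → prints [1, 1, 5, 35]

Answer:
[1, 1, 5, 35]
[1, 1, 5, 35]
[1, 1, 5, 35]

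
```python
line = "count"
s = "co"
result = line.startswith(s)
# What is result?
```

Trace:
`line = "count"` → line = 'count'
`s = "co"` → s = 'co'
`result = line.startswith(s)` → result = True
So result = True

Answer: True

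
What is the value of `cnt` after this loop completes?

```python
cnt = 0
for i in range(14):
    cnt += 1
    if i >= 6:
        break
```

Loop breaks when i reaches 6, cnt is 7
`cnt` takes the values: 0 → 1 → 2 → 3 → 4 → 5 → 6 → 7

Answer: 7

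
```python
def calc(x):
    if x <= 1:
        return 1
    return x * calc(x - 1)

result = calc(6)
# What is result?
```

calc(6) = 6 * 5 * 4 * 3 * 2 * 1 = 720

Answer: 720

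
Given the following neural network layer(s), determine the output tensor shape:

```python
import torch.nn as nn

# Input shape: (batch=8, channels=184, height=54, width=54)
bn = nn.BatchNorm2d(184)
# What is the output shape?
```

Input: (8, 184, 54, 54) -> Output: (8, 184, 54, 54)

Answer: (8, 184, 54, 54)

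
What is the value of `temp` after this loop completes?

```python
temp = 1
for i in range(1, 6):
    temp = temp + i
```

Start at 1, add 1 through 5
`temp` takes the values: 1 → 2 → 4 → 7 → 11 → 16

Answer: 16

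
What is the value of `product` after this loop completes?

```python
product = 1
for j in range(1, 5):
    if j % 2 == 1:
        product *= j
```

Product of odd numbers 1 to 4
`product` takes the values: 1 → 3

Answer: 3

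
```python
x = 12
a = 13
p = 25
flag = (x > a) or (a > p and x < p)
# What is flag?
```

Trace:
`x = 12` → x = 12
`a = 13` → a = 13
`p = 25` → p = 25
`flag = (x > a) or (a > p and x < p)` → flag = False
So flag = False

Answer: False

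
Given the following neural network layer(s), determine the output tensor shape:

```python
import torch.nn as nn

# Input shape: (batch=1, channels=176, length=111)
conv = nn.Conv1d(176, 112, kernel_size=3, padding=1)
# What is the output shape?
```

Input: (1, 176, 111) -> Output: (1, 112, 111)

Answer: (1, 112, 111)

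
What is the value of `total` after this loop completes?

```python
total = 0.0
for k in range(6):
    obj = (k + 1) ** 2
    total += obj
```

Sum of squared losses 1² + 2² + ... + 6²
`total` takes the values: 0.0 → 1.0 → 5.0 → 14.0 → 30.0 → 55.0 → 91.0

Answer: 91.0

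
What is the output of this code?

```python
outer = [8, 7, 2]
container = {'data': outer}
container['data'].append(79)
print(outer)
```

Key concept: dict holds reference to list.
Step by step:
`outer = [8, 7, 2]` → outer = [8, 7, 2]
`container = {'data': outer}` → container = {'data': [8, 7, 2]}
`container['data'].append(79)` → outer = [8, 7, 2, 79]; container = {'data': [8, 7, 2, 79]}
`print(outer)` → prints [8, 7, 2, 79]

Answer: [8, 7, 2, 79]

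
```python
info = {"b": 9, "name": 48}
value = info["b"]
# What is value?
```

Trace:
`info = {"b": 9, "name": 48}` → info = {'b': 9, 'name': 48}
`value = info["b"]` → value = 9
So value = 9

Answer: 9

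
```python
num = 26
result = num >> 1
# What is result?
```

Trace:
`num = 26` → num = 26
`result = num >> 1` → result = 13
So result = 13

Answer: 13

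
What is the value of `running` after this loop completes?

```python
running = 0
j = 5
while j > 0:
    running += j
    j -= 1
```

Sum 5 down to 1
`running` takes the values: 0 → 5 → 9 → 12 → 14 → 15

Answer: 15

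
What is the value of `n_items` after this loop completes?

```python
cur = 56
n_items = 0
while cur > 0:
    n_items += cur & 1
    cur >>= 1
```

Count set bits in 56 (binary: 0b111000)
`n_items` takes the values: 0 → 1 → 2 → 3

Answer: 3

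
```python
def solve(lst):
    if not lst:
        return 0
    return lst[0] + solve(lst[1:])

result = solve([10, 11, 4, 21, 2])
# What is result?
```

10 + 11 + 4 + 21 + 2 + 0 = 48

Answer: 48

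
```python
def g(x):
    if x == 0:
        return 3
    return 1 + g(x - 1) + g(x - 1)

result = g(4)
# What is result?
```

g(x) = 1 + 2·g(x-1), g(0)=3. Closed form: (3+1)·2^4 - 1 = 63.

Answer: 63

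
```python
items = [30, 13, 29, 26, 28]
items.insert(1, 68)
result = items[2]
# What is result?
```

Trace:
`items = [30, 13, 29, 26, 28]` → items = [30, 13, 29, 26, 28]
`items.insert(1, 68)` → items = [30, 68, 13, 29, 26, 28]
`result = items[2]` → result = 13
So result = 13

Answer: 13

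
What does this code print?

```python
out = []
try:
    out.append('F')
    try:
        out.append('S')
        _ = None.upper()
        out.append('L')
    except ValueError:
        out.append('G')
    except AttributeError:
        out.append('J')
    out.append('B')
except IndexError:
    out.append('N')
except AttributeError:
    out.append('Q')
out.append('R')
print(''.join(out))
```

Execution trace: 'F' (try body) → 'S' (inner try body) → 'J' (inner except AttributeError) → 'B' (try body, no exception) → 'R' (after the try/except). Output: FSJBR

Answer: FSJBR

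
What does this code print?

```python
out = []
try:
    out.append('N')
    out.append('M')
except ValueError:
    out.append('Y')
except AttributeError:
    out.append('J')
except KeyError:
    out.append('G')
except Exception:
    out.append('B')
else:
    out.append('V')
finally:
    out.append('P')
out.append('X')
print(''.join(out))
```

Execution trace: 'N' (try body) → 'M' (try body, no exception) → 'V' (else) → 'P' (finally) → 'X' (after the try/except). Output: NMVPX

Answer: NMVPX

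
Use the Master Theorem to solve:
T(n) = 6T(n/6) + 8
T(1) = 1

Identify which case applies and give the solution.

a=6, b=6, f(n)=8. log_6(6) = 1. Since c=0 < 1, Case 1 applies: T(n) = Θ(n^log_b(a)) = O(n).

Answer: O(n) - Case 1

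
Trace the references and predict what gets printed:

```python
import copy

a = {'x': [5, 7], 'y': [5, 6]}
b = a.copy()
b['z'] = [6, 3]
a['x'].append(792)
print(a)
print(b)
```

Key concept: shallow copy of dict with mutable values.
Step by step:
`a = {'x': [5, 7], 'y': [5, 6]}` → a = {'x': [5, 7], 'y': [5, 6]}
`b = a.copy()` → b = {'x': [5, 7], 'y': [5, 6]}
`b['z'] = [6, 3]` → b = {'x': [5, 7], 'y': [5, 6], 'z': [6, 3]}
`a['x'].append(792)` → a = {'x': [5, 7, 792], 'y': [5, 6]}; b = {'x': [5, 7, 792], 'y': [5, 6], 'z': [6, 3]}
`print(a)` → prints {'x': [5, 7, 792], 'y': [5, 6]}
`print(b)` → prints {'x': [5, 7, 792], 'y': [5, 6], 'z': [6, 3]}

Answer:
{'x': [5, 7, 792], 'y': [5, 6]}
{'x': [5, 7, 792], 'y': [5, 6], 'z': [6, 3]}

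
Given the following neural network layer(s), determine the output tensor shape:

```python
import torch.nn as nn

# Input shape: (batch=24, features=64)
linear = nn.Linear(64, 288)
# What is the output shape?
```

Input: (24, 64) -> Output: (24, 288)

Answer: (24, 288)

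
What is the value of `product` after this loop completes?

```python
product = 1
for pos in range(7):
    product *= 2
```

2^7 = 128
`product` takes the values: 1 → 2 → 4 → 8 → 16 → 32 → 64 → 128

Answer: 128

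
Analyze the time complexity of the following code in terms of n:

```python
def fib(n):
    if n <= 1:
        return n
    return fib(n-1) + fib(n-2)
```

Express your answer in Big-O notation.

This is Recursive Fibonacci (naive). Time complexity: O(2^n).

Answer: O(2^n)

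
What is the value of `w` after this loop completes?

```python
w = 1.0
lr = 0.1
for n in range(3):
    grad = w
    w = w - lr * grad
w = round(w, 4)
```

Gradient descent: w = 1.0 * (1 - 0.1)^3
`w` takes the values: 1.0 → 0.9 → 0.81 → 0.729

Answer: 0.729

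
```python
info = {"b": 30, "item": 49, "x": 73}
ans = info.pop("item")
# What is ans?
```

Trace:
`info = {"b": 30, "item": 49, "x": 73}` → info = {'b': 30, 'item': 49, 'x': 73}
`ans = info.pop("item")` → info = {'b': 30, 'x': 73}; ans = 49
So ans = 49

Answer: 49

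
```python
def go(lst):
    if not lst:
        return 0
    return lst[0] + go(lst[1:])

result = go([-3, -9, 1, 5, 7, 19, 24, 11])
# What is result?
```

(-3) + (-9) + 1 + 5 + 7 + 19 + 24 + 11 + 0 = 55

Answer: 55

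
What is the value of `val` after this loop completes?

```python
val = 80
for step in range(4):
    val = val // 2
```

Halve 4 times: 80 // 2^4 = 5
`val` takes the values: 80 → 40 → 20 → 10 → 5

Answer: 5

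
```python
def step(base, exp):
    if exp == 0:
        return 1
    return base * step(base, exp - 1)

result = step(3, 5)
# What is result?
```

step(3, 5) = 3 * 3 * 3 * 3 * 3 = 243

Answer: 243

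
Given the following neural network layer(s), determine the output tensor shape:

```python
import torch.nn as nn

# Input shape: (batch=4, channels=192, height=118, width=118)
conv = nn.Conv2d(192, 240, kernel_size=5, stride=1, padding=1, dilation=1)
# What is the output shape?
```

Input: (4, 192, 118, 118) -> Output: (4, 240, 116, 116)

Answer: (4, 240, 116, 116)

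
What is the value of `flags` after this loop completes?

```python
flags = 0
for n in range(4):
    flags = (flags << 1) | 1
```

Build 4 consecutive 1-bits: 0b1111
`flags` takes the values: 0 → 1 → 3 → 7 → 15

Answer: 15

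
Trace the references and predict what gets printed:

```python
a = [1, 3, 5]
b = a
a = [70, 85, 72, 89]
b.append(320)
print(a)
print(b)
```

Key concept: rebinding vs mutation: a is rebound to a new list, b still points at the original.
Step by step:
`a = [1, 3, 5]` → a = [1, 3, 5]
`b = a` → b = [1, 3, 5] (same object as a)
`a = [70, 85, 72, 89]` → a = [70, 85, 72, 89]
`b.append(320)` → b = [1, 3, 5, 320]
`print(a)` → prints [70, 85, 72, 89]
`print(b)` → prints [1, 3, 5, 320]

Answer:
[70, 85, 72, 89]
[1, 3, 5, 320]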